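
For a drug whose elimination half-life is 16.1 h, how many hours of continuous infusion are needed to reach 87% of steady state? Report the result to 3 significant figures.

k = ln 2 / 16.1 = 0.04305 h⁻¹
f = 1 − e^(−kt)  ⇒  t = −ln(1 − f) / k
t = −ln(1 − 0.87) / 0.04305 = 2.040 / 0.04305 ≈ 47.4 hours

47.4 hours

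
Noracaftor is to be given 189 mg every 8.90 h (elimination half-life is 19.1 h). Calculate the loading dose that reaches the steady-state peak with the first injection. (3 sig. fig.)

685 mg

k = ln 2 / 19.1 = 0.03629 h⁻¹
Accumulation ratio R = 1 / (1 − e^(−kτ)) = 1 / (1 − e^(−0.03629×8.90)) = 1 / (1 − 0.7240) = 3.623
Loading dose = maintenance dose × R = 189 × 3.623 ≈ 685 mg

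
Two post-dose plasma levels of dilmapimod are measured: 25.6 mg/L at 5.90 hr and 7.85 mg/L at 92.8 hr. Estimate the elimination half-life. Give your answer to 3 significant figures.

k = ln(C₁/C₂) / (t₂ − t₁) = ln(25.6/7.85) / (92.8 − 5.90)
  = 1.182 / 86.90 = 0.01360 hr⁻¹
t½ = ln 2 / k = ln 2 / 0.01360 ≈ 51.0 hours

51.0 hours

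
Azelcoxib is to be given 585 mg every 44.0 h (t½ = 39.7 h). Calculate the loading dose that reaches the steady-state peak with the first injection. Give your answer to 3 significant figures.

1090 mg

k = ln 2 / 39.7 = 0.01746 h⁻¹
Accumulation ratio R = 1 / (1 − e^(−kτ)) = 1 / (1 − e^(−0.01746×44.0)) = 1 / (1 − 0.4638) = 1.865
Loading dose = maintenance dose × R = 585 × 1.865 ≈ 1090 mg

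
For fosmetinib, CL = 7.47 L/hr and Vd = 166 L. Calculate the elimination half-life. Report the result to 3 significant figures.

k = CL / V = 7.47 / 166 = 0.04500 hr⁻¹
t½ = ln 2 / k = ln 2 / 0.04500 ≈ 15.4 hours

15.4 hours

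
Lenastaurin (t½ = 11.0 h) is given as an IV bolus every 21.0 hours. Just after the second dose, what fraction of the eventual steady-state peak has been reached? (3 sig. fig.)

0.929

k = ln 2 / 11.0 = 0.06301 h⁻¹
f_n = 1 − e^(−nkτ) = 1 − e^(−2 × 0.06301 × 21.0) = 1 − e^(−2.647) = 1 − 0.07089 ≈ 0.929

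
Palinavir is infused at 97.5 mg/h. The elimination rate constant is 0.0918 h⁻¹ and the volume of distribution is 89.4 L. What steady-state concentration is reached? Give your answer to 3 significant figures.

CL = k · V = 0.0918 × 89.4 = 8.207 L/h
Css = rate / CL = 97.5 / 8.207 ≈ 11.9 mg/L

11.9 mg/L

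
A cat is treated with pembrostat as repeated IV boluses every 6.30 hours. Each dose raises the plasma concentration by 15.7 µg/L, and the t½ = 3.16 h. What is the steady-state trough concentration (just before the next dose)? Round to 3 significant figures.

k = ln 2 / 3.16 = 0.2194 h⁻¹
Fraction remaining after one interval: e^(−kτ) = e^(−0.2194 × 6.30) = 0.2511
R = 1 / (1 − 0.2511) = 1.335
Css,max = 15.7 × 1.335 = 20.96 µg/L
Css,min = Css,max × e^(−kτ) = 20.96 × 0.2511 ≈ 5.26 µg/L

5.26 µg/L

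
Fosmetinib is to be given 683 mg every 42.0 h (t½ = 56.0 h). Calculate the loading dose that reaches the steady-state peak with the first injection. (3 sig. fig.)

k = ln 2 / 56.0 = 0.01238 h⁻¹
Accumulation ratio R = 1 / (1 − e^(−kτ)) = 1 / (1 − e^(−0.01238×42.0)) = 1 / (1 − 0.5946) = 2.467
Loading dose = maintenance dose × R = 683 × 2.467 ≈ 1680 mg

1680 mg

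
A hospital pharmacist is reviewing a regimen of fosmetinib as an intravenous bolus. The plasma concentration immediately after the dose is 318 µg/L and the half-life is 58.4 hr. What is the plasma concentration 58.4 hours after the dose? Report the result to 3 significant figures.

159 µg/L

k = ln 2 / 58.4 = 0.01187 hr⁻¹
C(t) = C₀ e^(−kt) = 318 × e^(−0.01187 × 58.4) = 318 × e^(−0.6931) = 318 × 0.5000 ≈ 159 µg/L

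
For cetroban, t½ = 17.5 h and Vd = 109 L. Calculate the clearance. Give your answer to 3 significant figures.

4.32 L/h

k = ln 2 / t½ = ln 2 / 17.5 = 0.03961 h⁻¹
CL = k · V = 0.03961 × 109 ≈ 4.32 L/h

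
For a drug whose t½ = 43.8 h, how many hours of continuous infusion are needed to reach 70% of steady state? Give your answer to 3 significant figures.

k = ln 2 / 43.8 = 0.01583 h⁻¹
f = 1 − e^(−kt)  ⇒  t = −ln(1 − f) / k
t = −ln(1 − 0.7) / 0.01583 = 1.204 / 0.01583 ≈ 76.1 hours

76.1 hours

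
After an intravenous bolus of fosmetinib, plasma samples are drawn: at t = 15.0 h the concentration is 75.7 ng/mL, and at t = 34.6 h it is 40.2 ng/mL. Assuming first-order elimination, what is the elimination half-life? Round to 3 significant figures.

k = ln(C₁/C₂) / (t₂ − t₁) = ln(75.7/40.2) / (34.6 − 15.0)
  = 0.6329 / 19.60 = 0.03229 h⁻¹
t½ = ln 2 / k = ln 2 / 0.03229 ≈ 21.5 hours

21.5 hours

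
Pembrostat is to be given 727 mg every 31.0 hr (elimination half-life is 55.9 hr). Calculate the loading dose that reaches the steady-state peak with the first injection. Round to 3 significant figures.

k = ln 2 / 55.9 = 0.01240 hr⁻¹
Accumulation ratio R = 1 / (1 − e^(−kτ)) = 1 / (1 − e^(−0.01240×31.0)) = 1 / (1 − 0.6809) = 3.133
Loading dose = maintenance dose × R = 727 × 3.133 ≈ 2280 mg

2280 mg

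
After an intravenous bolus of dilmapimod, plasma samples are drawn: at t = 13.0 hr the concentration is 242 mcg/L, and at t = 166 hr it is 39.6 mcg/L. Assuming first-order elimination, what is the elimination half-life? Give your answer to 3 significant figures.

58.6 hours

k = ln(C₁/C₂) / (t₂ − t₁) = ln(242/39.6) / (166 − 13.0)
  = 1.810 / 153.0 = 0.01183 hr⁻¹
t½ = ln 2 / k = ln 2 / 0.01183 ≈ 58.6 hours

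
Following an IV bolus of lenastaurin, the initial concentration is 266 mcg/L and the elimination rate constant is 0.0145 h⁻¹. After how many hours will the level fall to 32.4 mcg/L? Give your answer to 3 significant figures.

C(t) = C₀ e^(−kt)  ⇒  t = ln(C₀/C) / k
t = ln(266/32.4) / 0.01450 = 2.105 / 0.01450 ≈ 145 hours

145 hours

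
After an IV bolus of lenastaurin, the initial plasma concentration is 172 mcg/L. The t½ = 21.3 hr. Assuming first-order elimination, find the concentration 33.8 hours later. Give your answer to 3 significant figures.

k = ln 2 / 21.3 = 0.03254 hr⁻¹
33.8 hr is 1.587 half-lives, so C = 172 × (1/2)^1.587 = 172 × 0.3329 ≈ 57.3 mcg/L

57.3 mcg/L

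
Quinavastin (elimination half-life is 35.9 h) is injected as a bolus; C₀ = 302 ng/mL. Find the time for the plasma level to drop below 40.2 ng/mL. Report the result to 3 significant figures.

104 hours

k = ln 2 / 35.9 = 0.01931 h⁻¹
C(t) = C₀ e^(−kt)  ⇒  t = ln(C₀/C) / k
t = ln(302/40.2) / 0.01931 = 2.017 / 0.01931 ≈ 104 hours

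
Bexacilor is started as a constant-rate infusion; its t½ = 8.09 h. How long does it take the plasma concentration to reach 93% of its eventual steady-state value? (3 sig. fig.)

31.0 hours

k = ln 2 / 8.09 = 0.08568 h⁻¹
f = 1 − e^(−kt)  ⇒  t = −ln(1 − f) / k
t = −ln(1 − 0.93) / 0.08568 = 2.659 / 0.08568 ≈ 31.0 hours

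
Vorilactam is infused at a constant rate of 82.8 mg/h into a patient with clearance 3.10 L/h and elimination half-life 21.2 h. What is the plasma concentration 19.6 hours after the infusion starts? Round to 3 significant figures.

12.6 µg/mL

Css = rate / CL = 82.8 / 3.10 = 26.71 µg/mL
k = ln 2 / 21.2 = 0.03270 h⁻¹
C(t) = Css (1 − e^(−kt)) = 26.71 × (1 − e^(−0.6408)) = 26.71 × 0.4731 ≈ 12.6 µg/mL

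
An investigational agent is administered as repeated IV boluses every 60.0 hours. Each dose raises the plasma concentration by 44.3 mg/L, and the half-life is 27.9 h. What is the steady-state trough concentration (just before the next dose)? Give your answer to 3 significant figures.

12.9 mg/L

k = ln 2 / 27.9 = 0.02484 h⁻¹
Fraction remaining after one interval: e^(−kτ) = e^(−0.02484 × 60.0) = 0.2252
R = 1 / (1 − 0.2252) = 1.291
Css,max = 44.3 × 1.291 = 57.18 mg/L
Css,min = Css,max × e^(−kτ) = 57.18 × 0.2252 ≈ 12.9 mg/L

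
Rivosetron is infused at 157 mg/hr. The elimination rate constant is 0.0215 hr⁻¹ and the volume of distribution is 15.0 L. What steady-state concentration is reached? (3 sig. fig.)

487 µg/mL

CL = k · V = 0.0215 × 15.0 = 0.3225 L/hr
Css = rate / CL = 157 / 0.3225 ≈ 487 µg/mL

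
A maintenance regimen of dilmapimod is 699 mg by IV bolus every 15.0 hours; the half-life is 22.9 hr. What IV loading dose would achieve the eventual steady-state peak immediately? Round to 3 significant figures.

k = ln 2 / 22.9 = 0.03027 hr⁻¹
Accumulation ratio R = 1 / (1 − e^(−kτ)) = 1 / (1 − e^(−0.03027×15.0)) = 1 / (1 − 0.6351) = 2.740
Loading dose = maintenance dose × R = 699 × 2.740 ≈ 1920 mg

1920 mg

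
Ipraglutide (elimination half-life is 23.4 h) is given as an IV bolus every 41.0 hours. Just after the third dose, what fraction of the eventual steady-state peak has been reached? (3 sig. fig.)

k = ln 2 / 23.4 = 0.02962 h⁻¹
f_n = 1 − e^(−nkτ) = 1 − e^(−3 × 0.02962 × 41.0) = 1 − e^(−3.643) = 1 − 0.02616 ≈ 0.974

0.974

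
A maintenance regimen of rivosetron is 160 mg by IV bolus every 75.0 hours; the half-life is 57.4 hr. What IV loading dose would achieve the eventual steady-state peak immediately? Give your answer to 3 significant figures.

k = ln 2 / 57.4 = 0.01208 hr⁻¹
Accumulation ratio R = 1 / (1 − e^(−kτ)) = 1 / (1 − e^(−0.01208×75.0)) = 1 / (1 − 0.4043) = 1.679
Loading dose = maintenance dose × R = 160 × 1.679 ≈ 269 mg

269 mg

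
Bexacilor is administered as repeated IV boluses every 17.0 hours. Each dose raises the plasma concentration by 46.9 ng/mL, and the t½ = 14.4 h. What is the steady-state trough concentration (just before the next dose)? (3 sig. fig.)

37.0 ng/mL

k = ln 2 / 14.4 = 0.04814 h⁻¹
Fraction remaining after one interval: e^(−kτ) = e^(−0.04814 × 17.0) = 0.4412
R = 1 / (1 − 0.4412) = 1.789
Css,max = 46.9 × 1.789 = 83.93 ng/mL
Css,min = Css,max × e^(−kτ) = 83.93 × 0.4412 ≈ 37.0 ng/mL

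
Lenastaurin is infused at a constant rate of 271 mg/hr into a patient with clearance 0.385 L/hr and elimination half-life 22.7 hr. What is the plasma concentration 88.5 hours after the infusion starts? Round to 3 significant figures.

Css = rate / CL = 271 / 0.385 = 703.9 µg/mL
k = ln 2 / 22.7 = 0.03054 hr⁻¹
C(t) = Css (1 − e^(−kt)) = 703.9 × (1 − e^(−2.702)) = 703.9 × 0.9330 ≈ 657 µg/mL

657 µg/mL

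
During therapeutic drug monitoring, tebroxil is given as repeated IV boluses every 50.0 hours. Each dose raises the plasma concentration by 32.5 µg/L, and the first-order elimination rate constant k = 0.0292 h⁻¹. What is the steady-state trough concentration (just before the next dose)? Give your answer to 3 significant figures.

Fraction remaining after one interval: e^(−kτ) = e^(−0.02920 × 50.0) = 0.2322
R = 1 / (1 − 0.2322) = 1.302
Css,max = 32.5 × 1.302 = 42.33 µg/L
Css,min = Css,max × e^(−kτ) = 42.33 × 0.2322 ≈ 9.83 µg/L

9.83 µg/L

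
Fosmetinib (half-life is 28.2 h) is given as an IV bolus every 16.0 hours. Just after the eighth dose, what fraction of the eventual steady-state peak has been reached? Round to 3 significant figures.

0.957

k = ln 2 / 28.2 = 0.02458 h⁻¹
f_n = 1 − e^(−nkτ) = 1 − e^(−8 × 0.02458 × 16.0) = 1 − e^(−3.146) = 1 − 0.04302 ≈ 0.957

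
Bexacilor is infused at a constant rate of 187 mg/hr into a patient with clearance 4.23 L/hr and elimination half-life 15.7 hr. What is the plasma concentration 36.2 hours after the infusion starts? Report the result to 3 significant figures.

35.3 µg/mL

Css = rate / CL = 187 / 4.23 = 44.21 µg/mL
k = ln 2 / 15.7 = 0.04415 hr⁻¹
C(t) = Css (1 − e^(−kt)) = 44.21 × (1 − e^(−1.598)) = 44.21 × 0.7977 ≈ 35.3 µg/mL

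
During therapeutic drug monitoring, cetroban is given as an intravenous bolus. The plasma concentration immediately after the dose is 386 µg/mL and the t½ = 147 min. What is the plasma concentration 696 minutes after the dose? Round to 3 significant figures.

k = ln 2 / 147 = 0.004715 min⁻¹
C(t) = C₀ e^(−kt) = 386 × e^(−0.004715 × 696) = 386 × e^(−3.282) = 386 × 0.03756 ≈ 14.5 µg/mL

14.5 µg/mL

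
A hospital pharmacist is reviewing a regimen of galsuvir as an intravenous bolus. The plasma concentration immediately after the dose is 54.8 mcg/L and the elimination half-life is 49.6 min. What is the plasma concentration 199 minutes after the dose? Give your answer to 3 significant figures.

3.40 mcg/L

k = ln 2 / 49.6 = 0.01397 min⁻¹
199 min is 4.012 half-lives, so C = 54.8 × (1/2)^4.012 = 54.8 × 0.06198 ≈ 3.40 mcg/L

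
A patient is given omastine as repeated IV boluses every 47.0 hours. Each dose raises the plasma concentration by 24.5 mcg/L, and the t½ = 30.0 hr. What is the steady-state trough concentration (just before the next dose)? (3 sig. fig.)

k = ln 2 / 30.0 = 0.02310 hr⁻¹
Fraction remaining after one interval: e^(−kτ) = e^(−0.02310 × 47.0) = 0.3376
R = 1 / (1 − 0.3376) = 1.510
Css,max = 24.5 × 1.510 = 36.99 mcg/L
Css,min = Css,max × e^(−kτ) = 36.99 × 0.3376 ≈ 12.5 mcg/L

12.5 mcg/L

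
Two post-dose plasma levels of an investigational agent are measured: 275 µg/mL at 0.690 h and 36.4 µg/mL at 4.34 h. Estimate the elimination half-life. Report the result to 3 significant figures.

k = ln(C₁/C₂) / (t₂ − t₁) = ln(275/36.4) / (4.34 − 0.690)
  = 2.022 / 3.650 = 0.5540 h⁻¹
t½ = ln 2 / k = ln 2 / 0.5540 ≈ 1.25 hours

1.25 hours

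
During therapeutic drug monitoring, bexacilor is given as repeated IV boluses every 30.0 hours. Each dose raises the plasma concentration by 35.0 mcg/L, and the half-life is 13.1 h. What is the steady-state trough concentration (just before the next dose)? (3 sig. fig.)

k = ln 2 / 13.1 = 0.05291 h⁻¹
Fraction remaining after one interval: e^(−kτ) = e^(−0.05291 × 30.0) = 0.2045
R = 1 / (1 − 0.2045) = 1.257
Css,max = 35.0 × 1.257 = 44.00 mcg/L
Css,min = Css,max × e^(−kτ) = 44.00 × 0.2045 ≈ 9.00 mcg/L

9.00 mcg/L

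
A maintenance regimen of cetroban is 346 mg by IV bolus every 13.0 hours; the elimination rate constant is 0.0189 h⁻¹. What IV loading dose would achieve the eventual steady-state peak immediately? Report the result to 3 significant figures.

1590 mg

Accumulation ratio R = 1 / (1 − e^(−kτ)) = 1 / (1 − e^(−0.01890×13.0)) = 1 / (1 − 0.7822) = 4.590
Loading dose = maintenance dose × R = 346 × 4.590 ≈ 1590 mg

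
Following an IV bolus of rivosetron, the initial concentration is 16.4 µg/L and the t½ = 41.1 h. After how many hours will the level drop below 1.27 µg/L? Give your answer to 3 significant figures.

k = ln 2 / 41.1 = 0.01686 h⁻¹
C(t) = C₀ e^(−kt)  ⇒  t = ln(C₀/C) / k
t = ln(16.4/1.27) / 0.01686 = 2.558 / 0.01686 ≈ 152 hours

152 hours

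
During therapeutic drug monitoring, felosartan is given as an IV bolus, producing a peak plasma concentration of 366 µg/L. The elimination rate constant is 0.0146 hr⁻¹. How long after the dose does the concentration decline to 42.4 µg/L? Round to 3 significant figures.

148 hours

C(t) = C₀ e^(−kt)  ⇒  t = ln(C₀/C) / k
t = ln(366/42.4) / 0.01460 = 2.155 / 0.01460 ≈ 148 hours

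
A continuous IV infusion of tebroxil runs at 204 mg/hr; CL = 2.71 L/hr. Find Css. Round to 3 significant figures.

Css = infusion rate / CL = 204 / 2.71 ≈ 75.3 mg/L

75.3 mg/L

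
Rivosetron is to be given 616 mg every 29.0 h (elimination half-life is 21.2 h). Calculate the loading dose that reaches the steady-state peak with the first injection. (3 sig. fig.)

k = ln 2 / 21.2 = 0.03270 h⁻¹
Accumulation ratio R = 1 / (1 − e^(−kτ)) = 1 / (1 − e^(−0.03270×29.0)) = 1 / (1 − 0.3874) = 1.633
Loading dose = maintenance dose × R = 616 × 1.633 ≈ 1010 mg

1010 mg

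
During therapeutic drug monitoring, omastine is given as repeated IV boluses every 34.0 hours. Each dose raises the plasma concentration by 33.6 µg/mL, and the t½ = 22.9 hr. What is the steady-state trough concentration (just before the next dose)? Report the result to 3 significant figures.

k = ln 2 / 22.9 = 0.03027 hr⁻¹
Fraction remaining after one interval: e^(−kτ) = e^(−0.03027 × 34.0) = 0.3573
R = 1 / (1 − 0.3573) = 1.556
Css,max = 33.6 × 1.556 = 52.28 µg/mL
Css,min = Css,max × e^(−kτ) = 52.28 × 0.3573 ≈ 18.7 µg/mL

18.7 µg/mL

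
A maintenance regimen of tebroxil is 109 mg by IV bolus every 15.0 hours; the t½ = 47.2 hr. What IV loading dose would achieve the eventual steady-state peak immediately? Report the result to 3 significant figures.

551 mg

k = ln 2 / 47.2 = 0.01469 hr⁻¹
Accumulation ratio R = 1 / (1 − e^(−kτ)) = 1 / (1 − e^(−0.01469×15.0)) = 1 / (1 − 0.8023) = 5.058
Loading dose = maintenance dose × R = 109 × 5.058 ≈ 551 mg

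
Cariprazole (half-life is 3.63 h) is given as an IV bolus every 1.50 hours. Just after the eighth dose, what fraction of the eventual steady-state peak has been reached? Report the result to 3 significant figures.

k = ln 2 / 3.63 = 0.1909 h⁻¹
f_n = 1 − e^(−nkτ) = 1 − e^(−8 × 0.1909 × 1.50) = 1 − e^(−2.291) = 1 − 0.1011 ≈ 0.899

0.899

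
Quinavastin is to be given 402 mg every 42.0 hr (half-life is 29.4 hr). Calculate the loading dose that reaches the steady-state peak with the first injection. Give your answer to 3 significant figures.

k = ln 2 / 29.4 = 0.02358 hr⁻¹
Accumulation ratio R = 1 / (1 − e^(−kτ)) = 1 / (1 − e^(−0.02358×42.0)) = 1 / (1 − 0.3715) = 1.591
Loading dose = maintenance dose × R = 402 × 1.591 ≈ 640 mg

640 mg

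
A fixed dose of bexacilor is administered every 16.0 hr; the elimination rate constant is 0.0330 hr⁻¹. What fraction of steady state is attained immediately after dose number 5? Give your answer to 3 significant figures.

f_n = 1 − e^(−nkτ) = 1 − e^(−5 × 0.03300 × 16.0) = 1 − e^(−2.640) = 1 − 0.07136 ≈ 0.929

0.929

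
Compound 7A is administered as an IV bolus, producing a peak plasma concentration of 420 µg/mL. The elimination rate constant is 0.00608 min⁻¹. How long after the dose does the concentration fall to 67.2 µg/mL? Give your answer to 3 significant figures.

301 minutes

C(t) = C₀ e^(−kt)  ⇒  t = ln(C₀/C) / k
t = ln(420/67.2) / 0.006080 = 1.833 / 0.006080 ≈ 301 minutes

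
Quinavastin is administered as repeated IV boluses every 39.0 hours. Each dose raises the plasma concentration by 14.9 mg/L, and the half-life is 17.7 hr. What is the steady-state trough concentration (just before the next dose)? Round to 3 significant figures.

4.13 mg/L

k = ln 2 / 17.7 = 0.03916 hr⁻¹
Fraction remaining after one interval: e^(−kτ) = e^(−0.03916 × 39.0) = 0.2171
R = 1 / (1 − 0.2171) = 1.277
Css,max = 14.9 × 1.277 = 19.03 mg/L
Css,min = Css,max × e^(−kτ) = 19.03 × 0.2171 ≈ 4.13 mg/L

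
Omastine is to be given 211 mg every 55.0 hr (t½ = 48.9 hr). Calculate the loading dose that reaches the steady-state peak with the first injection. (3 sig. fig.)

k = ln 2 / 48.9 = 0.01417 hr⁻¹
Accumulation ratio R = 1 / (1 − e^(−kτ)) = 1 / (1 − e^(−0.01417×55.0)) = 1 / (1 − 0.4586) = 1.847
Loading dose = maintenance dose × R = 211 × 1.847 ≈ 390 mg

390 mg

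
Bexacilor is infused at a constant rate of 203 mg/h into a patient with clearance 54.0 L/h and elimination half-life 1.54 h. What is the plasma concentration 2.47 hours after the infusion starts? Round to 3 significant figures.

Css = rate / CL = 203 / 54.0 = 3.759 mg/L
k = ln 2 / 1.54 = 0.4501 h⁻¹
C(t) = Css (1 − e^(−kt)) = 3.759 × (1 − e^(−1.112)) = 3.759 × 0.6710 ≈ 2.52 mg/L

2.52 mg/L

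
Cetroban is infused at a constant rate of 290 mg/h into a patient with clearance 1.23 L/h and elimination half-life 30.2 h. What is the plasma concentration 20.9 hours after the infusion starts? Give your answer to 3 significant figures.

Css = rate / CL = 290 / 1.23 = 235.8 µg/mL
k = ln 2 / 30.2 = 0.02295 h⁻¹
C(t) = Css (1 − e^(−kt)) = 235.8 × (1 − e^(−0.4797)) = 235.8 × 0.3810 ≈ 89.8 µg/mL

89.8 µg/mL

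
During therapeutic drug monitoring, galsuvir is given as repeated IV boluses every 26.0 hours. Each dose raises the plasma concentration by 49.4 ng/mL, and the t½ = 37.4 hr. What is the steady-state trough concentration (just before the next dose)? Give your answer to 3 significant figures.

k = ln 2 / 37.4 = 0.01853 hr⁻¹
Fraction remaining after one interval: e^(−kτ) = e^(−0.01853 × 26.0) = 0.6176
R = 1 / (1 − 0.6176) = 2.615
Css,max = 49.4 × 2.615 = 129.2 ng/mL
Css,min = Css,max × e^(−kτ) = 129.2 × 0.6176 ≈ 79.8 ng/mL

79.8 ng/mL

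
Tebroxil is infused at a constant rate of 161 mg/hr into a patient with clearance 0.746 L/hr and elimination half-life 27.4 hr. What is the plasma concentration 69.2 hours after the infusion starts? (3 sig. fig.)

Css = rate / CL = 161 / 0.746 = 215.8 µg/mL
k = ln 2 / 27.4 = 0.02530 hr⁻¹
C(t) = Css (1 − e^(−kt)) = 215.8 × (1 − e^(−1.751)) = 215.8 × 0.8263 ≈ 178 µg/mL

178 µg/mL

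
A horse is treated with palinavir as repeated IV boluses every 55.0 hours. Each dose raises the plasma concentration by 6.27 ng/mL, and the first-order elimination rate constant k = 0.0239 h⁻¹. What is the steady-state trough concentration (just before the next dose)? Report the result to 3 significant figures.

Fraction remaining after one interval: e^(−kτ) = e^(−0.02390 × 55.0) = 0.2686
R = 1 / (1 − 0.2686) = 1.367
Css,max = 6.27 × 1.367 = 8.573 ng/mL
Css,min = Css,max × e^(−kτ) = 8.573 × 0.2686 ≈ 2.30 ng/mL

2.30 ng/mL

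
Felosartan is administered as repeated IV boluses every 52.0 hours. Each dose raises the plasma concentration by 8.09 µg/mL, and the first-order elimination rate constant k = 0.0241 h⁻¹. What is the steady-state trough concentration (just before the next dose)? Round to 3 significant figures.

Fraction remaining after one interval: e^(−kτ) = e^(−0.02410 × 52.0) = 0.2856
R = 1 / (1 − 0.2856) = 1.400
Css,max = 8.09 × 1.400 = 11.32 µg/mL
Css,min = Css,max × e^(−kτ) = 11.32 × 0.2856 ≈ 3.23 µg/mL

3.23 µg/mL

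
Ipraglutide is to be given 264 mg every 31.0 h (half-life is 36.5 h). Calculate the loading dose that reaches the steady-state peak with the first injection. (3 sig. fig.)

593 mg

k = ln 2 / 36.5 = 0.01899 h⁻¹
Accumulation ratio R = 1 / (1 − e^(−kτ)) = 1 / (1 − e^(−0.01899×31.0)) = 1 / (1 − 0.5550) = 2.247
Loading dose = maintenance dose × R = 264 × 2.247 ≈ 593 mg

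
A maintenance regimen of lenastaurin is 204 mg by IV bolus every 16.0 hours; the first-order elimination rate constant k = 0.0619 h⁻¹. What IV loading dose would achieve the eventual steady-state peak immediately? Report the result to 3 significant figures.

325 mg

Accumulation ratio R = 1 / (1 − e^(−kτ)) = 1 / (1 − e^(−0.06190×16.0)) = 1 / (1 − 0.3714) = 1.591
Loading dose = maintenance dose × R = 204 × 1.591 ≈ 325 mg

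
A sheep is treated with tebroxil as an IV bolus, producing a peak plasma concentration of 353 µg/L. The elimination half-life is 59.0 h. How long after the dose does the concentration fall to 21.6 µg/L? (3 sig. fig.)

238 hours

k = ln 2 / 59.0 = 0.01175 h⁻¹
C(t) = C₀ e^(−kt)  ⇒  t = ln(C₀/C) / k
t = ln(353/21.6) / 0.01175 = 2.794 / 0.01175 ≈ 238 hours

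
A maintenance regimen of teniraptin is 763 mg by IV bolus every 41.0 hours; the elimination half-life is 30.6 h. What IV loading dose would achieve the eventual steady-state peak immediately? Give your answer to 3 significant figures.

1260 mg

k = ln 2 / 30.6 = 0.02265 h⁻¹
Accumulation ratio R = 1 / (1 − e^(−kτ)) = 1 / (1 − e^(−0.02265×41.0)) = 1 / (1 − 0.3951) = 1.653
Loading dose = maintenance dose × R = 763 × 1.653 ≈ 1260 mg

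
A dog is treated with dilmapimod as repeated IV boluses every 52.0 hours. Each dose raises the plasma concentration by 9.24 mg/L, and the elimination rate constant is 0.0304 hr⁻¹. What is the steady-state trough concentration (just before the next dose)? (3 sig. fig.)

Fraction remaining after one interval: e^(−kτ) = e^(−0.03040 × 52.0) = 0.2058
R = 1 / (1 − 0.2058) = 1.259
Css,max = 9.24 × 1.259 = 11.63 mg/L
Css,min = Css,max × e^(−kτ) = 11.63 × 0.2058 ≈ 2.39 mg/L

2.39 mg/L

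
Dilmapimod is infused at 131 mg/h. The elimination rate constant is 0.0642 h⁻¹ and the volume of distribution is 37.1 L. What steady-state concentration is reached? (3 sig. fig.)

CL = k · V = 0.0642 × 37.1 = 2.382 L/h
Css = rate / CL = 131 / 2.382 ≈ 55.0 µg/mL

55.0 µg/mL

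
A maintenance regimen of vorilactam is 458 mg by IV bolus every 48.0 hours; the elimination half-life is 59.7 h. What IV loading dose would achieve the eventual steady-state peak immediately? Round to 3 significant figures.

1070 mg

k = ln 2 / 59.7 = 0.01161 h⁻¹
Accumulation ratio R = 1 / (1 − e^(−kτ)) = 1 / (1 − e^(−0.01161×48.0)) = 1 / (1 − 0.5728) = 2.341
Loading dose = maintenance dose × R = 458 × 2.341 ≈ 1070 mg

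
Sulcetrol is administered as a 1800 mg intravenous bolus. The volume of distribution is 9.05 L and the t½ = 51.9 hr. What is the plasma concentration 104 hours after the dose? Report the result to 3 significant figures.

49.6 mg/L

C₀ = dose / V = 1800 / 9.05 = 198.9 mg/L
k = ln 2 / 51.9 = 0.01336 hr⁻¹
C(t) = C₀ e^(−kt) = 198.9 × e^(−0.01336 × 104) = 198.9 × e^(−1.389) = 198.9 × 0.2493 ≈ 49.6 mg/L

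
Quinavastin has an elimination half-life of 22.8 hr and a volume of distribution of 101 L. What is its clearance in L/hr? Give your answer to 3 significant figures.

3.07 L/hr

k = ln 2 / t½ = ln 2 / 22.8 = 0.03040 hr⁻¹
CL = k · V = 0.03040 × 101 ≈ 3.07 L/hr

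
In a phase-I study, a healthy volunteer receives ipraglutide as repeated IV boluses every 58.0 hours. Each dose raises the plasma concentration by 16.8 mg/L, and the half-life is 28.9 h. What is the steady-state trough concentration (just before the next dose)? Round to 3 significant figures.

k = ln 2 / 28.9 = 0.02398 h⁻¹
Fraction remaining after one interval: e^(−kτ) = e^(−0.02398 × 58.0) = 0.2488
R = 1 / (1 − 0.2488) = 1.331
Css,max = 16.8 × 1.331 = 22.36 mg/L
Css,min = Css,max × e^(−kτ) = 22.36 × 0.2488 ≈ 5.56 mg/L

5.56 mg/L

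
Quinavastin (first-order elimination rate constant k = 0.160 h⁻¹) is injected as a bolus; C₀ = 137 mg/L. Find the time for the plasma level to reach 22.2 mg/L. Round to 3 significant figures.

C(t) = C₀ e^(−kt)  ⇒  t = ln(C₀/C) / k
t = ln(137/22.2) / 0.1600 = 1.820 / 0.1600 ≈ 11.4 hours

11.4 hours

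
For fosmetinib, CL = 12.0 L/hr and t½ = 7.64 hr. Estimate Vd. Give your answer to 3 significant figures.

k = ln 2 / t½ = ln 2 / 7.64 = 0.09073 hr⁻¹
V = CL / k = 12.0 / 0.09073 ≈ 132 L

132 L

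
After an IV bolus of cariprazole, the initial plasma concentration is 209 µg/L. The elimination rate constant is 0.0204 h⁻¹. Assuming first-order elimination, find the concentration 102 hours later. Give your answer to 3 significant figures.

26.1 µg/L

C(t) = C₀ e^(−kt) = 209 × e^(−0.02040 × 102) = 209 × e^(−2.081) = 209 × 0.1248 ≈ 26.1 µg/L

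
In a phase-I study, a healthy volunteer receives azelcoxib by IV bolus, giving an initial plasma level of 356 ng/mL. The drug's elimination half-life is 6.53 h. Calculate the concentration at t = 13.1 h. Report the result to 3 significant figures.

88.6 ng/mL

k = ln 2 / 6.53 = 0.1061 h⁻¹
C(t) = C₀ e^(−kt) = 356 × e^(−0.1061 × 13.1) = 356 × e^(−1.391) = 356 × 0.2489 ≈ 88.6 ng/mL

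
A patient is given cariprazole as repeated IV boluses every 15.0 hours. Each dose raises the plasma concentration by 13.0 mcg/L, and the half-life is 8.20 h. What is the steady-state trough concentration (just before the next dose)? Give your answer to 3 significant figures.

5.09 mcg/L

k = ln 2 / 8.20 = 0.08453 h⁻¹
Fraction remaining after one interval: e^(−kτ) = e^(−0.08453 × 15.0) = 0.2814
R = 1 / (1 − 0.2814) = 1.392
Css,max = 13.0 × 1.392 = 18.09 mcg/L
Css,min = Css,max × e^(−kτ) = 18.09 × 0.2814 ≈ 5.09 mcg/L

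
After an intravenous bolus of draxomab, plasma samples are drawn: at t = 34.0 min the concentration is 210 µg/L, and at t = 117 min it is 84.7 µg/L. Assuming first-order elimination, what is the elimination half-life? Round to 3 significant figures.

k = ln(C₁/C₂) / (t₂ − t₁) = ln(210/84.7) / (117 − 34.0)
  = 0.9080 / 83.00 = 0.01094 min⁻¹
t½ = ln 2 / k = ln 2 / 0.01094 ≈ 63.4 minutes

63.4 minutes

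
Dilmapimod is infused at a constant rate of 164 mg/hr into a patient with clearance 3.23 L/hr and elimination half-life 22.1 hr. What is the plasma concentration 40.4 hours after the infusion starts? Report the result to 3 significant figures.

Css = rate / CL = 164 / 3.23 = 50.77 mg/L
k = ln 2 / 22.1 = 0.03136 hr⁻¹
C(t) = Css (1 − e^(−kt)) = 50.77 × (1 − e^(−1.267)) = 50.77 × 0.7184 ≈ 36.5 mg/L

36.5 mg/L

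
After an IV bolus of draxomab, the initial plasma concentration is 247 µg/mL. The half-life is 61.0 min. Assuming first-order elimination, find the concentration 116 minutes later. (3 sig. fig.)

k = ln 2 / 61.0 = 0.01136 min⁻¹
116 min is 1.902 half-lives, so C = 247 × (1/2)^1.902 = 247 × 0.2676 ≈ 66.1 µg/mL

66.1 µg/mL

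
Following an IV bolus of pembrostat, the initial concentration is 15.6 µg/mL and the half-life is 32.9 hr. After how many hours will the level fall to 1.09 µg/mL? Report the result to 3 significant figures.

126 hours

k = ln 2 / 32.9 = 0.02107 hr⁻¹
C(t) = C₀ e^(−kt)  ⇒  t = ln(C₀/C) / k
t = ln(15.6/1.09) / 0.02107 = 2.661 / 0.02107 ≈ 126 hours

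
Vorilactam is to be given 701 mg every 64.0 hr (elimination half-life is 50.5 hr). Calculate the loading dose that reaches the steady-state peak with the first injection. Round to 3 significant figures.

1200 mg

k = ln 2 / 50.5 = 0.01373 hr⁻¹
Accumulation ratio R = 1 / (1 − e^(−kτ)) = 1 / (1 − e^(−0.01373×64.0)) = 1 / (1 − 0.4154) = 1.711
Loading dose = maintenance dose × R = 701 × 1.711 ≈ 1200 mg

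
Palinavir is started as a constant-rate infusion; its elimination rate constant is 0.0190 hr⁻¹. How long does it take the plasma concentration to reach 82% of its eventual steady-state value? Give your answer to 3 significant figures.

f = 1 − e^(−kt)  ⇒  t = −ln(1 − f) / k
t = −ln(1 − 0.82) / 0.01900 = 1.715 / 0.01900 ≈ 90.3 hours

90.3 hours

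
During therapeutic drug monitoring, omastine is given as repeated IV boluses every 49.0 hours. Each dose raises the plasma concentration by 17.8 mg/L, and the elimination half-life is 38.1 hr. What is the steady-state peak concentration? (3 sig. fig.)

30.2 mg/L

k = ln 2 / 38.1 = 0.01819 hr⁻¹
Fraction remaining after one interval: e^(−kτ) = e^(−0.01819 × 49.0) = 0.4101
R = 1 / (1 − 0.4101) = 1.695
Css,max = 17.8 × 1.695 ≈ 30.2 mg/L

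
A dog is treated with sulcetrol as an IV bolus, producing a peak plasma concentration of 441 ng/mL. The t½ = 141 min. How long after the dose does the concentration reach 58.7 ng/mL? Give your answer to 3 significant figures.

k = ln 2 / 141 = 0.004916 min⁻¹
C(t) = C₀ e^(−kt)  ⇒  t = ln(C₀/C) / k
t = ln(441/58.7) / 0.004916 = 2.017 / 0.004916 ≈ 410 minutes

410 minutes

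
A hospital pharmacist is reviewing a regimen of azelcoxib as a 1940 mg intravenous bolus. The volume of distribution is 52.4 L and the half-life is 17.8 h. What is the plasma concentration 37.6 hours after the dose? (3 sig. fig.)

8.56 mg/L

C₀ = dose / V = 1940 / 52.4 = 37.02 mg/L
k = ln 2 / 17.8 = 0.03894 h⁻¹
C(t) = C₀ e^(−kt) = 37.02 × e^(−0.03894 × 37.6) = 37.02 × e^(−1.464) = 37.02 × 0.2313 ≈ 8.56 mg/L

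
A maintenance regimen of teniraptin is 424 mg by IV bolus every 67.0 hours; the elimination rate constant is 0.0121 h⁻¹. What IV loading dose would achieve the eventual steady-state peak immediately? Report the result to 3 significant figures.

763 mg

Accumulation ratio R = 1 / (1 − e^(−kτ)) = 1 / (1 − e^(−0.01210×67.0)) = 1 / (1 − 0.4445) = 1.800
Loading dose = maintenance dose × R = 424 × 1.800 ≈ 763 mg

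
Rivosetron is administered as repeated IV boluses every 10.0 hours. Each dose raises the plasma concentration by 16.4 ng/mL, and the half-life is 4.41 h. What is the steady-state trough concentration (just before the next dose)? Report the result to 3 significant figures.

4.30 ng/mL

k = ln 2 / 4.41 = 0.1572 h⁻¹
Fraction remaining after one interval: e^(−kτ) = e^(−0.1572 × 10.0) = 0.2077
R = 1 / (1 − 0.2077) = 1.262
Css,max = 16.4 × 1.262 = 20.70 ng/mL
Css,min = Css,max × e^(−kτ) = 20.70 × 0.2077 ≈ 4.30 ng/mL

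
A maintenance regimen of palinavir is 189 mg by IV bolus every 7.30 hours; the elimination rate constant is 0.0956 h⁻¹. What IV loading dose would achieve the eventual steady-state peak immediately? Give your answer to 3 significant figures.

376 mg

Accumulation ratio R = 1 / (1 − e^(−kτ)) = 1 / (1 − e^(−0.09560×7.30)) = 1 / (1 − 0.4976) = 1.991
Loading dose = maintenance dose × R = 189 × 1.991 ≈ 376 mg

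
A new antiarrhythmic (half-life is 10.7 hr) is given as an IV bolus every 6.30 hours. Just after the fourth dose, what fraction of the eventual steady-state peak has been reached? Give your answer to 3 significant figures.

0.805

k = ln 2 / 10.7 = 0.06478 hr⁻¹
f_n = 1 − e^(−nkτ) = 1 − e^(−4 × 0.06478 × 6.30) = 1 − e^(−1.632) = 1 − 0.1954 ≈ 0.805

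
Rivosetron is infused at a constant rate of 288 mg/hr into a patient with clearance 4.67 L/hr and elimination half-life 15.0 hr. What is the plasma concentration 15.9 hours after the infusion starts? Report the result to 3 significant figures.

Css = rate / CL = 288 / 4.67 = 61.67 mg/L
k = ln 2 / 15.0 = 0.04621 hr⁻¹
C(t) = Css (1 − e^(−kt)) = 61.67 × (1 − e^(−0.7347)) = 61.67 × 0.5204 ≈ 32.1 mg/L

32.1 mg/L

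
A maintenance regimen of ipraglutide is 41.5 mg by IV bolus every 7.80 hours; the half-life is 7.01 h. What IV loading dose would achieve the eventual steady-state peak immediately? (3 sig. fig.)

77.2 mg

k = ln 2 / 7.01 = 0.09888 h⁻¹
Accumulation ratio R = 1 / (1 − e^(−kτ)) = 1 / (1 − e^(−0.09888×7.80)) = 1 / (1 − 0.4624) = 1.860
Loading dose = maintenance dose × R = 41.5 × 1.860 ≈ 77.2 mg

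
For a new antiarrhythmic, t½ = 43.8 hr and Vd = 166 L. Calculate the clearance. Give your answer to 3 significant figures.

k = ln 2 / t½ = ln 2 / 43.8 = 0.01583 hr⁻¹
CL = k · V = 0.01583 × 166 ≈ 2.63 L/hr

2.63 L/hr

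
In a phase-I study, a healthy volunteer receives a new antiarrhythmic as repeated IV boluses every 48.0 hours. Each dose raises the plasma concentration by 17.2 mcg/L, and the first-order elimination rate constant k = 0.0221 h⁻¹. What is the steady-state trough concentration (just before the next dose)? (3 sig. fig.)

9.11 mcg/L

Fraction remaining after one interval: e^(−kτ) = e^(−0.02210 × 48.0) = 0.3462
R = 1 / (1 − 0.3462) = 1.529
Css,max = 17.2 × 1.529 = 26.31 mcg/L
Css,min = Css,max × e^(−kτ) = 26.31 × 0.3462 ≈ 9.11 mcg/L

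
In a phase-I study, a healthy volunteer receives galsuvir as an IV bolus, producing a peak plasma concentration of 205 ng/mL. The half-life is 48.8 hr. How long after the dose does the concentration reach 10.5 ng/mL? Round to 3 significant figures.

k = ln 2 / 48.8 = 0.01420 hr⁻¹
C(t) = C₀ e^(−kt)  ⇒  t = ln(C₀/C) / k
t = ln(205/10.5) / 0.01420 = 2.972 / 0.01420 ≈ 209 hours

209 hours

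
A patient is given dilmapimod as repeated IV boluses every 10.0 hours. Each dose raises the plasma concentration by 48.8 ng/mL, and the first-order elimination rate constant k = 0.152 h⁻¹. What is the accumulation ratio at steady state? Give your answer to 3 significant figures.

1.28

Fraction remaining after one interval: e^(−kτ) = e^(−0.1520 × 10.0) = 0.2187
R = 1 / (1 − 0.2187) = 1 / 0.7813 ≈ 1.28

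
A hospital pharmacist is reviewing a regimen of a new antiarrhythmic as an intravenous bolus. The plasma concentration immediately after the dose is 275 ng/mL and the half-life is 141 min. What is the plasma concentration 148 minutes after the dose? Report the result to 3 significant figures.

133 ng/mL

k = ln 2 / 141 = 0.004916 min⁻¹
C(t) = C₀ e^(−kt) = 275 × e^(−0.004916 × 148) = 275 × e^(−0.7276) = 275 × 0.4831 ≈ 133 ng/mL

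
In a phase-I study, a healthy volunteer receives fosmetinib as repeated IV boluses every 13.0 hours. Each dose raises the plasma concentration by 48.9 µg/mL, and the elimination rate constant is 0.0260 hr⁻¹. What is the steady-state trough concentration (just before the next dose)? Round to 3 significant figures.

122 µg/mL

Fraction remaining after one interval: e^(−kτ) = e^(−0.02600 × 13.0) = 0.7132
R = 1 / (1 − 0.7132) = 3.487
Css,max = 48.9 × 3.487 = 170.5 µg/mL
Css,min = Css,max × e^(−kτ) = 170.5 × 0.7132 ≈ 122 µg/mL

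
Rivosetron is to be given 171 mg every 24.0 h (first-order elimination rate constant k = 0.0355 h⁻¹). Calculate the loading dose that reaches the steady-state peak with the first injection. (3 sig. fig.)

Accumulation ratio R = 1 / (1 − e^(−kτ)) = 1 / (1 − e^(−0.03550×24.0)) = 1 / (1 − 0.4266) = 1.744
Loading dose = maintenance dose × R = 171 × 1.744 ≈ 298 mg

298 mg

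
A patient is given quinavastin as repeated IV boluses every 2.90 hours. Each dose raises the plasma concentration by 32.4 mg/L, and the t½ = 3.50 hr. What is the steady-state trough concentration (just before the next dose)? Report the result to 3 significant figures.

k = ln 2 / 3.50 = 0.1980 hr⁻¹
Fraction remaining after one interval: e^(−kτ) = e^(−0.1980 × 2.90) = 0.5631
R = 1 / (1 − 0.5631) = 2.289
Css,max = 32.4 × 2.289 = 74.16 mg/L
Css,min = Css,max × e^(−kτ) = 74.16 × 0.5631 ≈ 41.8 mg/L

41.8 mg/L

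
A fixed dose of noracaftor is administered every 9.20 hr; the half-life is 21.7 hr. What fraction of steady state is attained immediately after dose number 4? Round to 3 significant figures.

0.691

k = ln 2 / 21.7 = 0.03194 hr⁻¹
f_n = 1 − e^(−nkτ) = 1 − e^(−4 × 0.03194 × 9.20) = 1 − e^(−1.175) = 1 − 0.3087 ≈ 0.691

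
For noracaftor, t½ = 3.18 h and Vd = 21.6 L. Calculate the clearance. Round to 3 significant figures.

4.71 L/h

k = ln 2 / t½ = ln 2 / 3.18 = 0.2180 h⁻¹
CL = k · V = 0.2180 × 21.6 ≈ 4.71 L/h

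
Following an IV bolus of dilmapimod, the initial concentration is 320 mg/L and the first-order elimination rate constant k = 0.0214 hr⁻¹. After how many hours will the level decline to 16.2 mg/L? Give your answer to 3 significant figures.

C(t) = C₀ e^(−kt)  ⇒  t = ln(C₀/C) / k
t = ln(320/16.2) / 0.02140 = 2.983 / 0.02140 ≈ 139 hours

139 hours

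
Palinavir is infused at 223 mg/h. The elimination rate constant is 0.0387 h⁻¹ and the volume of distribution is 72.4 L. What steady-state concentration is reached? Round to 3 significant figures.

CL = k · V = 0.0387 × 72.4 = 2.802 L/h
Css = rate / CL = 223 / 2.802 ≈ 79.6 mg/L

79.6 mg/L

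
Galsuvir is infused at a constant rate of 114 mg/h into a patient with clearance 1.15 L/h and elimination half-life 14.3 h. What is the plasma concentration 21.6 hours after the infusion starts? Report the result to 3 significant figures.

Css = rate / CL = 114 / 1.15 = 99.13 mg/L
k = ln 2 / 14.3 = 0.04847 h⁻¹
C(t) = Css (1 − e^(−kt)) = 99.13 × (1 − e^(−1.047)) = 99.13 × 0.6490 ≈ 64.3 mg/L

64.3 mg/L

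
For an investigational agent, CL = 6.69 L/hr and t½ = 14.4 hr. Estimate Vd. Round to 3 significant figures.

139 L

k = ln 2 / t½ = ln 2 / 14.4 = 0.04814 hr⁻¹
V = CL / k = 6.69 / 0.04814 ≈ 139 L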